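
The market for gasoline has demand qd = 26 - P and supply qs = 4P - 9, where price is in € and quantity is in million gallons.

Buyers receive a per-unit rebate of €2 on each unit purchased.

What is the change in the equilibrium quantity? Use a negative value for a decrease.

Original equilibrium: 26 - P = 4P - 9 gives 35 = 5P, so P = 7 and q = 19.
Since buyers' out-of-pocket price is the market price minus the rebate, the effective demand curve becomes qd = 28 - P.
Setting them equal: 28 - P = 4P - 9 → 37 = 5P, so P = 7.4 and q = 20.6.
Δq = 20.6 − 19 = +1.6.

+1.6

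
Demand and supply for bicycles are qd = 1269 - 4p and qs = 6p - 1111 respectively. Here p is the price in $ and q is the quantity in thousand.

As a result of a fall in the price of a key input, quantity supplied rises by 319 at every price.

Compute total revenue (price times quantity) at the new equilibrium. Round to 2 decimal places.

91632.06

Solve the original market: 1269 - 4p = 6p - 1111, hence p = 238 and q = 317.
The new curves are qd = 1269 - 4p (demand) and qs = 6p - 792 (supply).
Equate the new curves: 1269 - 4p = 6p - 792, giving 2061 = 10p, p = 206.1, q = 444.6.
New expenditure = 206.1 × 444.6 = 91632.06.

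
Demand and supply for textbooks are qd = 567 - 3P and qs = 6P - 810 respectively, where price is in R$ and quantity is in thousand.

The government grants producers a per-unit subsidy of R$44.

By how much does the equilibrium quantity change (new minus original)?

Solve the original market: 567 - 3P = 6P - 810, hence P = 153 and q = 108.
Since sellers receive the price plus the subsidy, the effective supply curve becomes qs = 6P - 546.
New equilibrium: 567 - 3P = 6P - 546 ⇒ 1113 = 9P ⇒ P = 371/3 ≈ 123.6667, q = 196.
Δq = 196 − 108 = +88.

+88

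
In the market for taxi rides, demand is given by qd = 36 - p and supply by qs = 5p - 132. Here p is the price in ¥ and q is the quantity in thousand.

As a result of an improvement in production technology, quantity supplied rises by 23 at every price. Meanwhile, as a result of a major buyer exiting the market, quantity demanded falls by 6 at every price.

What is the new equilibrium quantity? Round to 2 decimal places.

Initially, 36 - p = 5p - 132, so 168 = 6p and p = 28, q = 8.
With the change applied: demand qd = 30 - p, supply qs = 5p - 109.
New equilibrium: 30 - p = 5p - 109 ⇒ 139 = 6p ⇒ p = 139/6 ≈ 23.1667, q = 41/6 ≈ 6.8333.

6.83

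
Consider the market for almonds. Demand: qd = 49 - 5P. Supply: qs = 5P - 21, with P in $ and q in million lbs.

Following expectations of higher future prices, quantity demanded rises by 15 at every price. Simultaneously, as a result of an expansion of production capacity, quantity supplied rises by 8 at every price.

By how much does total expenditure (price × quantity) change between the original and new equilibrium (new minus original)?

+98.35

Original equilibrium: 49 - 5P = 5P - 21 gives 70 = 10P, so P = 7 and q = 14.
With the change applied: demand qd = 64 - 5P, supply qs = 5P - 13.
Clearing the new market: 64 - 5P = 5P - 13, so P = 7.7 and q = 25.5.
Expenditure moves from 7×14 = 98 to 7.7×25.5 = 196.35; change = +98.35.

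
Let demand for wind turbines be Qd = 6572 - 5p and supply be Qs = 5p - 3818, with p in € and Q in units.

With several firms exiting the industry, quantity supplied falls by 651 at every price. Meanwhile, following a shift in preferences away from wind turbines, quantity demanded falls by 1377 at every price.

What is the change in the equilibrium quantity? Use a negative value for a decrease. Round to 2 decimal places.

Original equilibrium: 6572 - 5p = 5p - 3818 gives 10390 = 10p, so p = 1039 and Q = 1377.
The shock moves the curves to Qd = 5195 - 5p and Qs = 5p - 4469.
Clearing the new market: 5195 - 5p = 5p - 4469, so p = 966.4 and Q = 363.
ΔQ = 363 − 1377 = -1014.00.

-1014.00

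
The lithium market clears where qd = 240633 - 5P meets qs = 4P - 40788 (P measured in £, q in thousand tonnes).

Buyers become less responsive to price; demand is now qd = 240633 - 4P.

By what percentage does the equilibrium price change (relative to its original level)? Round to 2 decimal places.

Initially, 240633 - 5P = 4P - 40788, so 281421 = 9P and P = 31269, q = 84288.
With the change applied: demand qd = 240633 - 4P, supply qs = 4P - 40788.
Equate the new curves: 240633 - 4P = 4P - 40788, giving 281421 = 8P, P = 35177.625, q = 99922.5.
%ΔP = (35177.625 − 31269) / 31269 × 100 = +12.50%.

+12.50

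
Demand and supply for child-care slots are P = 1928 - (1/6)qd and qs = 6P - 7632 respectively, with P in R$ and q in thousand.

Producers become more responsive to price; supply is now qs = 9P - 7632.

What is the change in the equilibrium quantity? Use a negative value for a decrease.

Original equilibrium: 11568 - 6P = 6P - 7632 gives 19200 = 12P, so P = 1600 and q = 1968.
The shock moves the curves to qd = 11568 - 6P and qs = 9P - 7632.
New equilibrium: 11568 - 6P = 9P - 7632 ⇒ 19200 = 15P ⇒ P = 1280, q = 3888.
Δq = 3888 − 1968 = +1920.

+1920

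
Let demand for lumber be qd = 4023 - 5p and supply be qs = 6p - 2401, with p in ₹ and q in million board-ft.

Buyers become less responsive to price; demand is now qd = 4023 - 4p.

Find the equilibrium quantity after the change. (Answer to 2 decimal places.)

1453.40

Solve the original market: 4023 - 5p = 6p - 2401, hence p = 584 and q = 1103.
The shock moves the curves to qd = 4023 - 4p and qs = 6p - 2401.
Clearing the new market: 4023 - 4p = 6p - 2401, so p = 642.4 and q = 1453.4.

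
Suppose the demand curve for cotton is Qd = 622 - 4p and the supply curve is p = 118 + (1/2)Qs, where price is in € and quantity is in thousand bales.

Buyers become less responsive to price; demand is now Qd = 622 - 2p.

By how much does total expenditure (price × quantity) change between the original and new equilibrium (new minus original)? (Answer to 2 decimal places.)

Original equilibrium: 622 - 4p = 2p - 236 gives 858 = 6p, so p = 143 and Q = 50.
The new curves are Qd = 622 - 2p (demand) and Qs = 2p - 236 (supply).
Setting them equal: 622 - 2p = 2p - 236 → 858 = 4p, so p = 214.5 and Q = 193.
Expenditure moves from 143×50 = 7150 to 214.5×193 = 41398.5; change = +34248.50.

+34248.50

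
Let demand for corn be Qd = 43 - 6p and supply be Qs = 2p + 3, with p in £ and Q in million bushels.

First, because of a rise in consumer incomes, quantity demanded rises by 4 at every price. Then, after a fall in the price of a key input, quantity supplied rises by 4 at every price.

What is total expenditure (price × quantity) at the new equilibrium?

Before the shock: 43 - 6p = 2p + 3 ⇒ 40 = 8p ⇒ p = 5, Q = 13.
After the shift, demand is Qd = 47 - 6p and supply is Qs = 2p + 7.
Equate the new curves: 47 - 6p = 2p + 7, giving 40 = 8p, p = 5, Q = 17.
New expenditure = 5 × 17 = 85.

85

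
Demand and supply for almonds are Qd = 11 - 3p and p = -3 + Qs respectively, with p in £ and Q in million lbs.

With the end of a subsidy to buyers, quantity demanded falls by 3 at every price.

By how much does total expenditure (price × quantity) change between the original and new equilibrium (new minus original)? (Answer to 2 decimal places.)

Original equilibrium: 11 - 3p = p + 3 gives 8 = 4p, so p = 2 and Q = 5.
The shock moves the curves to Qd = 8 - 3p and Qs = p + 3.
Clearing the new market: 8 - 3p = p + 3, so p = 1.25 and Q = 4.25.
Expenditure moves from 2×5 = 10 to 1.25×4.25 = 5.3125; change = -4.69.

-4.69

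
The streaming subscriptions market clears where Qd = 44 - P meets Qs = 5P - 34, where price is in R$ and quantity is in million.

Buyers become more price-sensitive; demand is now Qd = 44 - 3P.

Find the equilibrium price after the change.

Initially, 44 - P = 5P - 34, so 78 = 6P and P = 13, Q = 31.
The new curves are Qd = 44 - 3P (demand) and Qs = 5P - 34 (supply).
Equate the new curves: 44 - 3P = 5P - 34, giving 78 = 8P, P = 9.75, Q = 14.75.

9.75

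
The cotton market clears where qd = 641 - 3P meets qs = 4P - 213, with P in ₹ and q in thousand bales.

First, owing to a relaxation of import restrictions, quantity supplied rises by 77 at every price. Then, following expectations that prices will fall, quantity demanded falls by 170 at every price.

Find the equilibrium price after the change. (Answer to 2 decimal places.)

Solve the original market: 641 - 3P = 4P - 213, hence P = 122 and q = 275.
With the change applied: demand qd = 471 - 3P, supply qs = 4P - 136.
Setting them equal: 471 - 3P = 4P - 136 → 607 = 7P, so P = 607/7 ≈ 86.7143 and q = 1476/7 ≈ 210.8571.

86.71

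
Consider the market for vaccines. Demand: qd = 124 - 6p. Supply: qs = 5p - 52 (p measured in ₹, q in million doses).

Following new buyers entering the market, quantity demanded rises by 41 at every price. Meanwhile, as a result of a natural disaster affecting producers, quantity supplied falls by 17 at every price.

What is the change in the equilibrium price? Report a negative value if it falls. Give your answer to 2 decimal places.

Before the shock: 124 - 6p = 5p - 52 ⇒ 176 = 11p ⇒ p = 16, q = 28.
The new curves are qd = 165 - 6p (demand) and qs = 5p - 69 (supply).
New equilibrium: 165 - 6p = 5p - 69 ⇒ 234 = 11p ⇒ p = 234/11 ≈ 21.2727, q = 411/11 ≈ 37.3636.
Δp = 21.2727 − 16 = +5.27.

+5.27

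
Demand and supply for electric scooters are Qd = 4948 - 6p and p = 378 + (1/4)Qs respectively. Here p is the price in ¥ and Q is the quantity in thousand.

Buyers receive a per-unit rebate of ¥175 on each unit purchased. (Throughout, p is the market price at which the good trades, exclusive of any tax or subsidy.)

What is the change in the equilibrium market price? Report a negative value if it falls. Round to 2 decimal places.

Original equilibrium: 4948 - 6p = 4p - 1512 gives 6460 = 10p, so p = 646 and Q = 1072.
Since buyers' out-of-pocket price is the market price minus the rebate, the effective demand curve becomes Qd = 5998 - 6p.
Equate the new curves: 5998 - 6p = 4p - 1512, giving 7510 = 10p, p = 751, Q = 1492.
Δp = 751 − 646 = +105.00.

+105.00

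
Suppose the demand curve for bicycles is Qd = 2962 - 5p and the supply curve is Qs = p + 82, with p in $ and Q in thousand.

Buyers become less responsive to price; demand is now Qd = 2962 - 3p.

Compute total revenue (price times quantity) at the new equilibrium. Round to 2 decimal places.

577440.00

Before the shock: 2962 - 5p = p + 82 ⇒ 2880 = 6p ⇒ p = 480, Q = 562.
The shock moves the curves to Qd = 2962 - 3p and Qs = p + 82.
Clearing the new market: 2962 - 3p = p + 82, so p = 720 and Q = 802.
New expenditure = 720 × 802 = 577440.00.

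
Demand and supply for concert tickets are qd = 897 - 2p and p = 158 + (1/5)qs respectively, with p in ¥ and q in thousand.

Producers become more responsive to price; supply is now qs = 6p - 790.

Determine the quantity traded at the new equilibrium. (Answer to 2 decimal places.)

Solve the original market: 897 - 2p = 5p - 790, hence p = 241 and q = 415.
After the shift, demand is qd = 897 - 2p and supply is qs = 6p - 790.
New equilibrium: 897 - 2p = 6p - 790 ⇒ 1687 = 8p ⇒ p = 210.875, q = 475.25.

475.25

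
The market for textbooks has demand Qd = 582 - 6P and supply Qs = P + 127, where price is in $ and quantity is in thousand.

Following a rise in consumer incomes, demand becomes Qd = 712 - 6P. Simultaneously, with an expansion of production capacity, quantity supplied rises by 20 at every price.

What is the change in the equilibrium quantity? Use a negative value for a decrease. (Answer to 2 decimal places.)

+35.71

Original equilibrium: 582 - 6P = P + 127 gives 455 = 7P, so P = 65 and Q = 192.
The shock moves the curves to Qd = 712 - 6P and Qs = P + 147.
Setting them equal: 712 - 6P = P + 147 → 565 = 7P, so P = 565/7 ≈ 80.7143 and Q = 1594/7 ≈ 227.7143.
ΔQ = 227.7143 − 192 = +35.71.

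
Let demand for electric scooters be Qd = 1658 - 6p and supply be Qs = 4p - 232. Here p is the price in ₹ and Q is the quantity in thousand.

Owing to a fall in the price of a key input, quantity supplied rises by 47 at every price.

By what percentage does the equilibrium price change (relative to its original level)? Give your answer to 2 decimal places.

-2.49

Solve the original market: 1658 - 6p = 4p - 232, hence p = 189 and Q = 524.
The shock moves the curves to Qd = 1658 - 6p and Qs = 4p - 185.
New equilibrium: 1658 - 6p = 4p - 185 ⇒ 1843 = 10p ⇒ p = 184.3, Q = 552.2.
%Δp = (184.3 − 189) / 189 × 100 = -2.49%.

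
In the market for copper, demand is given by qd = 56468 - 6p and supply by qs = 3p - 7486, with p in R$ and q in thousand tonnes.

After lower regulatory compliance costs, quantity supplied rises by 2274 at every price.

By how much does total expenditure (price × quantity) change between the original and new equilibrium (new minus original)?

Solve the original market: 56468 - 6p = 3p - 7486, hence p = 7106 and q = 13832.
After the shift, demand is qd = 56468 - 6p and supply is qs = 3p - 5212.
Setting them equal: 56468 - 6p = 3p - 5212 → 61680 = 9p, so p = 20560/3 ≈ 6853.3333 and q = 15348.
Expenditure moves from 7106×13832 = 98290192 to 6853.3333×15348 = 105184960; change = +6894768.

+6894768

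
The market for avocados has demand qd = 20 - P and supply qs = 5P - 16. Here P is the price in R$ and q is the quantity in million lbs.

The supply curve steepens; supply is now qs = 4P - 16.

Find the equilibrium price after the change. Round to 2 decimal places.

7.20

Original equilibrium: 20 - P = 5P - 16 gives 36 = 6P, so P = 6 and q = 14.
With the change applied: demand qd = 20 - P, supply qs = 4P - 16.
Clearing the new market: 20 - P = 4P - 16, so P = 7.2 and q = 12.8.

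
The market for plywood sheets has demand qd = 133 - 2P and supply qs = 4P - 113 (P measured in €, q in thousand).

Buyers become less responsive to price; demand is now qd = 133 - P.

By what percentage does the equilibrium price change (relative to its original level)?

Before the shock: 133 - 2P = 4P - 113 ⇒ 246 = 6P ⇒ P = 41, q = 51.
With the change applied: demand qd = 133 - P, supply qs = 4P - 113.
New equilibrium: 133 - P = 4P - 113 ⇒ 246 = 5P ⇒ P = 49.2, q = 83.8.
%ΔP = (49.2 − 41) / 41 × 100 = +20%.

+20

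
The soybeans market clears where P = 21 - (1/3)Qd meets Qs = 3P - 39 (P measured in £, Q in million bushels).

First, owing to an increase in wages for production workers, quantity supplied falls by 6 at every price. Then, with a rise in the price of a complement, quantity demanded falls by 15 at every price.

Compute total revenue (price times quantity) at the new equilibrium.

Before the shock: 63 - 3P = 3P - 39 ⇒ 102 = 6P ⇒ P = 17, Q = 12.
After the shift, demand is Qd = 48 - 3P and supply is Qs = 3P - 45.
Setting them equal: 48 - 3P = 3P - 45 → 93 = 6P, so P = 15.5 and Q = 1.5.
New expenditure = 15.5 × 1.5 = 23.25.

23.25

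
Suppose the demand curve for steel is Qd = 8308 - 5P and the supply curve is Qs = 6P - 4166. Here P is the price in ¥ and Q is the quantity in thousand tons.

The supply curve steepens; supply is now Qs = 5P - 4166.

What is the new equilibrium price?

1247.4

Initially, 8308 - 5P = 6P - 4166, so 12474 = 11P and P = 1134, Q = 2638.
With the change applied: demand Qd = 8308 - 5P, supply Qs = 5P - 4166.
Setting them equal: 8308 - 5P = 5P - 4166 → 12474 = 10P, so P = 1247.4 and Q = 2071.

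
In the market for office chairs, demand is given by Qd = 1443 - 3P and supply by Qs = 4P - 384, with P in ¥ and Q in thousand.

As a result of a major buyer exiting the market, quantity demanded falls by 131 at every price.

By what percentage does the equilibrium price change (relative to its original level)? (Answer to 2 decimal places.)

Original equilibrium: 1443 - 3P = 4P - 384 gives 1827 = 7P, so P = 261 and Q = 660.
The shock moves the curves to Qd = 1312 - 3P and Qs = 4P - 384.
Clearing the new market: 1312 - 3P = 4P - 384, so P = 1696/7 ≈ 242.2857 and Q = 4096/7 ≈ 585.1429.
%ΔP = (242.2857 − 261) / 261 × 100 = -7.17%.

-7.17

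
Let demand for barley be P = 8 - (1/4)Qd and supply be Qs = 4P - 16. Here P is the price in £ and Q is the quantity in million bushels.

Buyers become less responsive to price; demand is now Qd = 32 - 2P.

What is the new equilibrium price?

Original equilibrium: 32 - 4P = 4P - 16 gives 48 = 8P, so P = 6 and Q = 8.
After the shift, demand is Qd = 32 - 2P and supply is Qs = 4P - 16.
New equilibrium: 32 - 2P = 4P - 16 ⇒ 48 = 6P ⇒ P = 8, Q = 16.

8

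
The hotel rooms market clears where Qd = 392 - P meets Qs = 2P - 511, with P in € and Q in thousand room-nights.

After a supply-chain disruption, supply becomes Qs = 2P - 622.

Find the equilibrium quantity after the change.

54

Solve the original market: 392 - P = 2P - 511, hence P = 301 and Q = 91.
After the shift, demand is Qd = 392 - P and supply is Qs = 2P - 622.
Clearing the new market: 392 - P = 2P - 622, so P = 338 and Q = 54.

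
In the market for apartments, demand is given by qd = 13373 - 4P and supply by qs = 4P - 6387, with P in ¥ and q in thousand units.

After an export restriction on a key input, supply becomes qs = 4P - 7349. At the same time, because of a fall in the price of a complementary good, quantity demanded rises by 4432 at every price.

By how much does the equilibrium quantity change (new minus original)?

Before the shock: 13373 - 4P = 4P - 6387 ⇒ 19760 = 8P ⇒ P = 2470, q = 3493.
With the change applied: demand qd = 17805 - 4P, supply qs = 4P - 7349.
Setting them equal: 17805 - 4P = 4P - 7349 → 25154 = 8P, so P = 3144.25 and q = 5228.
Δq = 5228 − 3493 = +1735.

+1735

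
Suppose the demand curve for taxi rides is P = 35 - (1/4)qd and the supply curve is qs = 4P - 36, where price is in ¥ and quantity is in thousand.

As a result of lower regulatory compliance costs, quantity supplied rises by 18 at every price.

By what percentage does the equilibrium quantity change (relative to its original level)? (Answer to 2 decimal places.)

Before the shock: 140 - 4P = 4P - 36 ⇒ 176 = 8P ⇒ P = 22, q = 52.
With the change applied: demand qd = 140 - 4P, supply qs = 4P - 18.
Clearing the new market: 140 - 4P = 4P - 18, so P = 19.75 and q = 61.
%Δq = (61 − 52) / 52 × 100 = +17.31%.

+17.31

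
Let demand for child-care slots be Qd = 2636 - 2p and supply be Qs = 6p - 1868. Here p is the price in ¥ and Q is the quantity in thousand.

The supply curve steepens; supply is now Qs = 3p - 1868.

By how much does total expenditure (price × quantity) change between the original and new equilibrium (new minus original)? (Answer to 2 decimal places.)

Before the shock: 2636 - 2p = 6p - 1868 ⇒ 4504 = 8p ⇒ p = 563, Q = 1510.
After the shift, demand is Qd = 2636 - 2p and supply is Qs = 3p - 1868.
Clearing the new market: 2636 - 2p = 3p - 1868, so p = 900.8 and Q = 834.4.
Expenditure moves from 563×1510 = 850130 to 900.8×834.4 = 751627.52; change = -98502.48.

-98502.48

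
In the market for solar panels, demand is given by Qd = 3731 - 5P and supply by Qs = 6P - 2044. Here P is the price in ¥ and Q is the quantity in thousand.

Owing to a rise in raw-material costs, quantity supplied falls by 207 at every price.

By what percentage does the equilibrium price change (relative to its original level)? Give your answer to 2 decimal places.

Initially, 3731 - 5P = 6P - 2044, so 5775 = 11P and P = 525, Q = 1106.
The new curves are Qd = 3731 - 5P (demand) and Qs = 6P - 2251 (supply).
New equilibrium: 3731 - 5P = 6P - 2251 ⇒ 5982 = 11P ⇒ P = 5982/11 ≈ 543.8182, Q = 11131/11 ≈ 1011.9091.
%ΔP = (543.8182 − 525) / 525 × 100 = +3.58%.

+3.58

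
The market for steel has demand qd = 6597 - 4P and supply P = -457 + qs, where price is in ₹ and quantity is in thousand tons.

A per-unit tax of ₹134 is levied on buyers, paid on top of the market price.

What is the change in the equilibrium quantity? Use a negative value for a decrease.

Before the shock: 6597 - 4P = P + 457 ⇒ 6140 = 5P ⇒ P = 1228, q = 1685.
Since buyers pay the price plus the tax, the effective demand curve becomes qd = 6061 - 4P.
New equilibrium: 6061 - 4P = P + 457 ⇒ 5604 = 5P ⇒ P = 1120.8, q = 1577.8.
Δq = 1577.8 − 1685 = -107.2.

-107.2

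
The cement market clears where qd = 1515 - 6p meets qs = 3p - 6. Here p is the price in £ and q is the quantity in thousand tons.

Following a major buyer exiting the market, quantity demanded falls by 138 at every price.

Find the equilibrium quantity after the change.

455

Original equilibrium: 1515 - 6p = 3p - 6 gives 1521 = 9p, so p = 169 and q = 501.
With the change applied: demand qd = 1377 - 6p, supply qs = 3p - 6.
Setting them equal: 1377 - 6p = 3p - 6 → 1383 = 9p, so p = 461/3 ≈ 153.6667 and q = 455.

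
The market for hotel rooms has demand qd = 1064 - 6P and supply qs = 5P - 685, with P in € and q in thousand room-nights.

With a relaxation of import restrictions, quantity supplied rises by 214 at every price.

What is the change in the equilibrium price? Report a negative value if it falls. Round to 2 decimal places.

-19.45

Initially, 1064 - 6P = 5P - 685, so 1749 = 11P and P = 159, q = 110.
The shock moves the curves to qd = 1064 - 6P and qs = 5P - 471.
Setting them equal: 1064 - 6P = 5P - 471 → 1535 = 11P, so P = 1535/11 ≈ 139.5455 and q = 2494/11 ≈ 226.7273.
ΔP = 139.5455 − 159 = -19.45.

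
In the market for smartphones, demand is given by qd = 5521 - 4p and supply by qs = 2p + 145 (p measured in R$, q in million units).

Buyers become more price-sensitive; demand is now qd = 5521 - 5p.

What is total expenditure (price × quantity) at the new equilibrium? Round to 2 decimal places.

Solve the original market: 5521 - 4p = 2p + 145, hence p = 896 and q = 1937.
After the shift, demand is qd = 5521 - 5p and supply is qs = 2p + 145.
New equilibrium: 5521 - 5p = 2p + 145 ⇒ 5376 = 7p ⇒ p = 768, q = 1681.
New expenditure = 768 × 1681 = 1291008.00.

1291008.00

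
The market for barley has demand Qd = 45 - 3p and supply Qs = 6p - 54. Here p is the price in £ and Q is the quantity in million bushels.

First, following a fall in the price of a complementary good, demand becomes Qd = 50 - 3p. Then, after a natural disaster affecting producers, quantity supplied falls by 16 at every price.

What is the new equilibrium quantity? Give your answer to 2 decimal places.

Original equilibrium: 45 - 3p = 6p - 54 gives 99 = 9p, so p = 11 and Q = 12.
After the shift, demand is Qd = 50 - 3p and supply is Qs = 6p - 70.
New equilibrium: 50 - 3p = 6p - 70 ⇒ 120 = 9p ⇒ p = 40/3 ≈ 13.3333, Q = 10.

10.00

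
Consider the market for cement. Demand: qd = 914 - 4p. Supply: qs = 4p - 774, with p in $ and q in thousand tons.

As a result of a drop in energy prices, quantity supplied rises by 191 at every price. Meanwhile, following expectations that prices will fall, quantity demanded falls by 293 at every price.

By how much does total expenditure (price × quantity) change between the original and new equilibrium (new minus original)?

-11910.5

Before the shock: 914 - 4p = 4p - 774 ⇒ 1688 = 8p ⇒ p = 211, q = 70.
With the change applied: demand qd = 621 - 4p, supply qs = 4p - 583.
New equilibrium: 621 - 4p = 4p - 583 ⇒ 1204 = 8p ⇒ p = 150.5, q = 19.
Expenditure moves from 211×70 = 14770 to 150.5×19 = 2859.5; change = -11910.5.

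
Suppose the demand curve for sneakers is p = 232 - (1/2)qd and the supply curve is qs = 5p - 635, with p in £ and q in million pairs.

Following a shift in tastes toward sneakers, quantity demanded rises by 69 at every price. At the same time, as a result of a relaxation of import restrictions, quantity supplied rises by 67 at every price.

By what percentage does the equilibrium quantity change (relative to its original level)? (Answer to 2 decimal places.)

Before the shock: 464 - 2p = 5p - 635 ⇒ 1099 = 7p ⇒ p = 157, q = 150.
With the change applied: demand qd = 533 - 2p, supply qs = 5p - 568.
Equate the new curves: 533 - 2p = 5p - 568, giving 1101 = 7p, p = 1101/7 ≈ 157.2857, q = 1529/7 ≈ 218.4286.
%Δq = (218.4286 − 150) / 150 × 100 = +45.62%.

+45.62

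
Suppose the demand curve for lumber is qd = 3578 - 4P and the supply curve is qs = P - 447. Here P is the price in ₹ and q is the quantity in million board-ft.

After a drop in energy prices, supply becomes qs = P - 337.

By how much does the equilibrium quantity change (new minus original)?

+88

Initially, 3578 - 4P = P - 447, so 4025 = 5P and P = 805, q = 358.
After the shift, demand is qd = 3578 - 4P and supply is qs = P - 337.
New equilibrium: 3578 - 4P = P - 337 ⇒ 3915 = 5P ⇒ P = 783, q = 446.
Δq = 446 − 358 = +88.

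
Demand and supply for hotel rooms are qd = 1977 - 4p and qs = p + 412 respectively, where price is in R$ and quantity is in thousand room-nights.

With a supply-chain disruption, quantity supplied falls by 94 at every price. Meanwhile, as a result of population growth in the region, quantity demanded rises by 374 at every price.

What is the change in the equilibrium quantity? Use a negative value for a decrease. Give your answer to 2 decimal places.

Before the shock: 1977 - 4p = p + 412 ⇒ 1565 = 5p ⇒ p = 313, q = 725.
With the change applied: demand qd = 2351 - 4p, supply qs = p + 318.
Setting them equal: 2351 - 4p = p + 318 → 2033 = 5p, so p = 406.6 and q = 724.6.
Δq = 724.6 − 725 = -0.40.

-0.40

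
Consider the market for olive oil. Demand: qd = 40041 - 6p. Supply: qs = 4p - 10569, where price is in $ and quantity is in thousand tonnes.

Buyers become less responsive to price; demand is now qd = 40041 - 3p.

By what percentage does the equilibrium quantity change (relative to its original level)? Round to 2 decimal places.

Solve the original market: 40041 - 6p = 4p - 10569, hence p = 5061 and q = 9675.
With the change applied: demand qd = 40041 - 3p, supply qs = 4p - 10569.
Equate the new curves: 40041 - 3p = 4p - 10569, giving 50610 = 7p, p = 7230, q = 18351.
%Δq = (18351 − 9675) / 9675 × 100 = +89.67%.

+89.67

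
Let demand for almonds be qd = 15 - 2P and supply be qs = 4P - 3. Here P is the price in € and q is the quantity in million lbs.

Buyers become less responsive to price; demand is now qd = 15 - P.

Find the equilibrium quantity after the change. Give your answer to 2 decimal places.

11.40

Initially, 15 - 2P = 4P - 3, so 18 = 6P and P = 3, q = 9.
After the shift, demand is qd = 15 - P and supply is qs = 4P - 3.
New equilibrium: 15 - P = 4P - 3 ⇒ 18 = 5P ⇒ P = 3.6, q = 11.4.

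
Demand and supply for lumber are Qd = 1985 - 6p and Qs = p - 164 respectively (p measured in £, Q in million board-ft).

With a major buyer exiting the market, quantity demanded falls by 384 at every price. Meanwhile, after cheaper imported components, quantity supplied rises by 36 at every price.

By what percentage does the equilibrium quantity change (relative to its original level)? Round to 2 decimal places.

-16.78

Initially, 1985 - 6p = p - 164, so 2149 = 7p and p = 307, Q = 143.
The new curves are Qd = 1601 - 6p (demand) and Qs = p - 128 (supply).
New equilibrium: 1601 - 6p = p - 128 ⇒ 1729 = 7p ⇒ p = 247, Q = 119.
%ΔQ = (119 − 143) / 143 × 100 = -16.78%.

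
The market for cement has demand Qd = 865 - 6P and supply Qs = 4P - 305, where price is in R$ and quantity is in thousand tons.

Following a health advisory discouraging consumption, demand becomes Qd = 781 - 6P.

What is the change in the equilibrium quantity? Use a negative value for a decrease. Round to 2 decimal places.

-33.60

Original equilibrium: 865 - 6P = 4P - 305 gives 1170 = 10P, so P = 117 and Q = 163.
After the shift, demand is Qd = 781 - 6P and supply is Qs = 4P - 305.
Setting them equal: 781 - 6P = 4P - 305 → 1086 = 10P, so P = 108.6 and Q = 129.4.
ΔQ = 129.4 − 163 = -33.60.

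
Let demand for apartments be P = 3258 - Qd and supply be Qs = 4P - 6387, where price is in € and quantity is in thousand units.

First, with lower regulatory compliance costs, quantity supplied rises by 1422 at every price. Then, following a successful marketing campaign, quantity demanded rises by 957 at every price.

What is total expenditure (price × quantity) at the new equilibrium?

4367844

Before the shock: 3258 - P = 4P - 6387 ⇒ 9645 = 5P ⇒ P = 1929, Q = 1329.
After the shift, demand is Qd = 4215 - P and supply is Qs = 4P - 4965.
Setting them equal: 4215 - P = 4P - 4965 → 9180 = 5P, so P = 1836 and Q = 2379.
New expenditure = 1836 × 2379 = 4367844.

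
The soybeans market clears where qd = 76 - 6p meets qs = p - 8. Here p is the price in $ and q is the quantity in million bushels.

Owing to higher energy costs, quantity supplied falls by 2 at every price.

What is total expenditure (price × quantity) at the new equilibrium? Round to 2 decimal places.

28.08

Solve the original market: 76 - 6p = p - 8, hence p = 12 and q = 4.
With the change applied: demand qd = 76 - 6p, supply qs = p - 10.
Clearing the new market: 76 - 6p = p - 10, so p = 86/7 ≈ 12.2857 and q = 16/7 ≈ 2.2857.
New expenditure = 12.2857 × 2.2857 = 28.08.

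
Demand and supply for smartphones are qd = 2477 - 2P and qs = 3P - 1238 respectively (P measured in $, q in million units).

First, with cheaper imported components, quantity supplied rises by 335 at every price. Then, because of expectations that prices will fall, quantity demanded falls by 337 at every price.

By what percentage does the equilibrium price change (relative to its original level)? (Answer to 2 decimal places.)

-18.09

Before the shock: 2477 - 2P = 3P - 1238 ⇒ 3715 = 5P ⇒ P = 743, q = 991.
After the shift, demand is qd = 2140 - 2P and supply is qs = 3P - 903.
Clearing the new market: 2140 - 2P = 3P - 903, so P = 608.6 and q = 922.8.
%ΔP = (608.6 − 743) / 743 × 100 = -18.09%.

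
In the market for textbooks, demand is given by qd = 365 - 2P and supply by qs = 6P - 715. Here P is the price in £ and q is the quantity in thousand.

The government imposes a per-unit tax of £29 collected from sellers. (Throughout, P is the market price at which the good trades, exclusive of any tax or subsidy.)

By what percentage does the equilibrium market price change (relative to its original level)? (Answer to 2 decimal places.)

Solve the original market: 365 - 2P = 6P - 715, hence P = 135 and q = 95.
Since sellers keep the price net of the tax, the effective supply curve becomes qs = 6P - 889.
Clearing the new market: 365 - 2P = 6P - 889, so P = 156.75 and q = 51.5.
%ΔP = (156.75 − 135) / 135 × 100 = +16.11%.

+16.11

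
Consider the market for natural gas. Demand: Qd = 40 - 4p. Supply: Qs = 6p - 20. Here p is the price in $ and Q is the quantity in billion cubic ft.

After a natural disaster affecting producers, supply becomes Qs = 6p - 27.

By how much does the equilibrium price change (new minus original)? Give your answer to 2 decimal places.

Before the shock: 40 - 4p = 6p - 20 ⇒ 60 = 10p ⇒ p = 6, Q = 16.
After the shift, demand is Qd = 40 - 4p and supply is Qs = 6p - 27.
New equilibrium: 40 - 4p = 6p - 27 ⇒ 67 = 10p ⇒ p = 6.7, Q = 13.2.
Δp = 6.7 − 6 = +0.70.

+0.70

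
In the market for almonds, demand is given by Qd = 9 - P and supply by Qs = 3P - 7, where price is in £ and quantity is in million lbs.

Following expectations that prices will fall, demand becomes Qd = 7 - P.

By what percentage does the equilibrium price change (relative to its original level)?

-12.5

Before the shock: 9 - P = 3P - 7 ⇒ 16 = 4P ⇒ P = 4, Q = 5.
The shock moves the curves to Qd = 7 - P and Qs = 3P - 7.
Clearing the new market: 7 - P = 3P - 7, so P = 3.5 and Q = 3.5.
%ΔP = (3.5 − 4) / 4 × 100 = -12.5%.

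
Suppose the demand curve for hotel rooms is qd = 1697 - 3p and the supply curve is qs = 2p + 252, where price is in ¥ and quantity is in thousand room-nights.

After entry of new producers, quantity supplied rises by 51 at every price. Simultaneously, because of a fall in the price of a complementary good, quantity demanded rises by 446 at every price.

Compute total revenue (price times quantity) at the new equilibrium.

382352

Initially, 1697 - 3p = 2p + 252, so 1445 = 5p and p = 289, q = 830.
With the change applied: demand qd = 2143 - 3p, supply qs = 2p + 303.
Clearing the new market: 2143 - 3p = 2p + 303, so p = 368 and q = 1039.
New expenditure = 368 × 1039 = 382352.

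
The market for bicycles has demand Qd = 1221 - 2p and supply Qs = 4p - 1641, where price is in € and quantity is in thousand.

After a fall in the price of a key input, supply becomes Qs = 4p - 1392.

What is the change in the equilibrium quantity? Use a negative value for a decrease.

Initially, 1221 - 2p = 4p - 1641, so 2862 = 6p and p = 477, Q = 267.
After the shift, demand is Qd = 1221 - 2p and supply is Qs = 4p - 1392.
Setting them equal: 1221 - 2p = 4p - 1392 → 2613 = 6p, so p = 435.5 and Q = 350.
ΔQ = 350 − 267 = +83.

+83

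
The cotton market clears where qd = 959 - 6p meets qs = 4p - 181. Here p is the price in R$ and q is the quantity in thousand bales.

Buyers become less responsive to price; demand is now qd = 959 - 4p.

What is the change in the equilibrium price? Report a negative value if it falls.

Initially, 959 - 6p = 4p - 181, so 1140 = 10p and p = 114, q = 275.
The new curves are qd = 959 - 4p (demand) and qs = 4p - 181 (supply).
New equilibrium: 959 - 4p = 4p - 181 ⇒ 1140 = 8p ⇒ p = 142.5, q = 389.
Δp = 142.5 − 114 = +28.5.

+28.5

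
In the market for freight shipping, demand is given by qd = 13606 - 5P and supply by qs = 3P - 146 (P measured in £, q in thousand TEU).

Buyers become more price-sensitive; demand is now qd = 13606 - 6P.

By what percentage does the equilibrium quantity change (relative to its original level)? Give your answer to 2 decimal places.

Solve the original market: 13606 - 5P = 3P - 146, hence P = 1719 and q = 5011.
The shock moves the curves to qd = 13606 - 6P and qs = 3P - 146.
Equate the new curves: 13606 - 6P = 3P - 146, giving 13752 = 9P, P = 1528, q = 4438.
%Δq = (4438 − 5011) / 5011 × 100 = -11.43%.

-11.43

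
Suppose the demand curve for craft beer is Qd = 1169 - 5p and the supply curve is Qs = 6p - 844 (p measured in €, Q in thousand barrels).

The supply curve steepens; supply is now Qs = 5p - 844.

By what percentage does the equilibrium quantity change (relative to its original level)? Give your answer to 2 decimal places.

Original equilibrium: 1169 - 5p = 6p - 844 gives 2013 = 11p, so p = 183 and Q = 254.
The shock moves the curves to Qd = 1169 - 5p and Qs = 5p - 844.
Setting them equal: 1169 - 5p = 5p - 844 → 2013 = 10p, so p = 201.3 and Q = 162.5.
%ΔQ = (162.5 − 254) / 254 × 100 = -36.02%.

-36.02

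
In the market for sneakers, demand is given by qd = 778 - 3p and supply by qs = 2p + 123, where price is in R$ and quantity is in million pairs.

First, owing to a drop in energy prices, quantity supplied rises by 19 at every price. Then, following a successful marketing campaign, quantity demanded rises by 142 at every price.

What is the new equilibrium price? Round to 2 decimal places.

Before the shock: 778 - 3p = 2p + 123 ⇒ 655 = 5p ⇒ p = 131, q = 385.
The new curves are qd = 920 - 3p (demand) and qs = 2p + 142 (supply).
New equilibrium: 920 - 3p = 2p + 142 ⇒ 778 = 5p ⇒ p = 155.6, q = 453.2.

155.60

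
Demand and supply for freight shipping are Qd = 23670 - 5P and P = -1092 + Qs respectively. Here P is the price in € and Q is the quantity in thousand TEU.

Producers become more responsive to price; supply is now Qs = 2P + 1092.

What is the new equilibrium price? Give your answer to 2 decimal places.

3225.43

Solve the original market: 23670 - 5P = P + 1092, hence P = 3763 and Q = 4855.
With the change applied: demand Qd = 23670 - 5P, supply Qs = 2P + 1092.
Clearing the new market: 23670 - 5P = 2P + 1092, so P = 22578/7 ≈ 3225.4286 and Q = 52800/7 ≈ 7542.8571.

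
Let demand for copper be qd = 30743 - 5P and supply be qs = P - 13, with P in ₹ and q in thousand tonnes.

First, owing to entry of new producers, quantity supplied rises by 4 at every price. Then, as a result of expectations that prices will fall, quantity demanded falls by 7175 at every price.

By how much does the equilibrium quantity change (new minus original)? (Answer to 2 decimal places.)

Before the shock: 30743 - 5P = P - 13 ⇒ 30756 = 6P ⇒ P = 5126, q = 5113.
With the change applied: demand qd = 23568 - 5P, supply qs = P - 9.
New equilibrium: 23568 - 5P = P - 9 ⇒ 23577 = 6P ⇒ P = 3929.5, q = 3920.5.
Δq = 3920.5 − 5113 = -1192.50.

-1192.50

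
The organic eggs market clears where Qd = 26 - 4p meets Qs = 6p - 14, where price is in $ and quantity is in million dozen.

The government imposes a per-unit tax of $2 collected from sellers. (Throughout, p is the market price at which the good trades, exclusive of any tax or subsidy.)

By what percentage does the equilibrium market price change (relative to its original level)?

+30

Before the shock: 26 - 4p = 6p - 14 ⇒ 40 = 10p ⇒ p = 4, Q = 10.
Since sellers keep the price net of the tax, the effective supply curve becomes Qs = 6p - 26.
Equate the new curves: 26 - 4p = 6p - 26, giving 52 = 10p, p = 5.2, Q = 5.2.
%Δp = (5.2 − 4) / 4 × 100 = +30%.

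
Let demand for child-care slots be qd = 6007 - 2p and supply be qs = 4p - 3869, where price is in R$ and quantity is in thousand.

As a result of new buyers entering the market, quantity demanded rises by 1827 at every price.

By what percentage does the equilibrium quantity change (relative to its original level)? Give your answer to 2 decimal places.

+44.86

Before the shock: 6007 - 2p = 4p - 3869 ⇒ 9876 = 6p ⇒ p = 1646, q = 2715.
With the change applied: demand qd = 7834 - 2p, supply qs = 4p - 3869.
Clearing the new market: 7834 - 2p = 4p - 3869, so p = 1950.5 and q = 3933.
%Δq = (3933 − 2715) / 2715 × 100 = +44.86%.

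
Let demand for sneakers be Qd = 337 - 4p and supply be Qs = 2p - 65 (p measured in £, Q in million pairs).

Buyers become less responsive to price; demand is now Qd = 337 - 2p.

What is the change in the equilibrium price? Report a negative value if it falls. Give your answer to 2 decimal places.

Solve the original market: 337 - 4p = 2p - 65, hence p = 67 and Q = 69.
With the change applied: demand Qd = 337 - 2p, supply Qs = 2p - 65.
Clearing the new market: 337 - 2p = 2p - 65, so p = 100.5 and Q = 136.
Δp = 100.5 − 67 = +33.50.

+33.50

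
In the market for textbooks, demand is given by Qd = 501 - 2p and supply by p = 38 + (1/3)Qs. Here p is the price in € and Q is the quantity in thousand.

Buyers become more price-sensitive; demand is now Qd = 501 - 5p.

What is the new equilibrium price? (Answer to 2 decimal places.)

76.88

Initially, 501 - 2p = 3p - 114, so 615 = 5p and p = 123, Q = 255.
With the change applied: demand Qd = 501 - 5p, supply Qs = 3p - 114.
Clearing the new market: 501 - 5p = 3p - 114, so p = 76.875 and Q = 116.625.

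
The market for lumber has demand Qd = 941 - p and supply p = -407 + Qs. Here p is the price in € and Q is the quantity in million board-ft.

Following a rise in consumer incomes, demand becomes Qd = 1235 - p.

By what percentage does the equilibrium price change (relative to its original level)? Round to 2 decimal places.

Before the shock: 941 - p = p + 407 ⇒ 534 = 2p ⇒ p = 267, Q = 674.
With the change applied: demand Qd = 1235 - p, supply Qs = p + 407.
New equilibrium: 1235 - p = p + 407 ⇒ 828 = 2p ⇒ p = 414, Q = 821.
%Δp = (414 − 267) / 267 × 100 = +55.06%.

+55.06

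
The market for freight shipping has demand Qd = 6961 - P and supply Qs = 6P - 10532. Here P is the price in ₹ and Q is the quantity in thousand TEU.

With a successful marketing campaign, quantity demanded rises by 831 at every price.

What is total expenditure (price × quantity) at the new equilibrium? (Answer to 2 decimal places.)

13544801.63

Original equilibrium: 6961 - P = 6P - 10532 gives 17493 = 7P, so P = 2499 and Q = 4462.
With the change applied: demand Qd = 7792 - P, supply Qs = 6P - 10532.
New equilibrium: 7792 - P = 6P - 10532 ⇒ 18324 = 7P ⇒ P = 18324/7 ≈ 2617.7143, Q = 36220/7 ≈ 5174.2857.
New expenditure = 2617.7143 × 5174.2857 = 13544801.63.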